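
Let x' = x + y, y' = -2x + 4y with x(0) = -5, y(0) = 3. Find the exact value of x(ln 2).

12

A = [[1,1],[-2,4]]; eigenvalues λ = 2, 3.
Eigenvectors: (1,1) for λ=2, (1,2) for λ=3.
From the initial condition, c_1 = -13, c_2 = 8.
x(ln 2) = (-13)(2^2)(1) + (8)(2^3)(1) = 12.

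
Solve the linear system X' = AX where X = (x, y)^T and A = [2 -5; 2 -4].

Coefficient matrix A = [[2, -5], [2, -4]].
Characteristic polynomial det(A - λI) = λ^2 + 2λ + 2 = 0.
Eigenvalues λ = -1 ± i (complex conjugate pair).
For λ=-1+i: an eigenvector is (2,1) - i(1,1) = (2 - i, 1 - i).
A real fundamental pair from Re and Im of e^((-1+i)t)v: X_1 = e^(-t)(cos(t)·(2,1) + sin(t)·(1,1)), X_2 = e^(-t)(sin(t)·(2,1) - cos(t)·(1,1)).
General solution: C_1X_1 + C_2X_2.

x(t) = C_1e^(-t)sin(t) + 2C_1e^(-t)cos(t) + 2C_2e^(-t)sin(t) - C_2e^(-t)cos(t), y(t) = C_1e^(-t)sin(t) + C_1e^(-t)cos(t) + C_2e^(-t)sin(t) - C_2e^(-t)cos(t)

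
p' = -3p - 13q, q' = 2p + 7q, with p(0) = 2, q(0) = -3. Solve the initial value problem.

p(t) = 29e^(2t)sin(t) + 2e^(2t)cos(t), q(t) = -11e^(2t)sin(t) - 3e^(2t)cos(t)

Coefficient matrix A = [[-3, -13], [2, 7]].
Characteristic polynomial det(A - λI) = λ^2 - 4λ + 5 = 0.
Eigenvalues λ = 2 ± i (complex conjugate pair).
For λ=2+i: an eigenvector is (-3,1) - i(2,-1) = (-3 - 2i, 1 + i).
A real fundamental pair from Re and Im of e^((2+i)t)v: X_1 = e^(2t)(cos(t)·(-3,1) + sin(t)·(2,-1)), X_2 = e^(2t)(sin(t)·(-3,1) - cos(t)·(2,-1)).
General solution: c_1X_1 + c_2X_2.
Applying p(0)=2, q(0)=-3 gives c_1=4, c_2=-7.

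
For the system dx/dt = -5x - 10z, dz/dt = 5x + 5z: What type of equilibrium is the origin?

A = [[-5,-10],[5,5]]; det(A-λI) = λ^2 + 25.
λ = 0 ± 5i: zero real part.

center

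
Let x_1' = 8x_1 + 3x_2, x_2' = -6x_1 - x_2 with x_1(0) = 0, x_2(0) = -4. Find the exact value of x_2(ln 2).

A = [[8,3],[-6,-1]]; eigenvalues λ = 2, 5.
Eigenvectors: (1,-2) for λ=2, (1,-1) for λ=5.
From the initial condition, c_1 = 4, c_2 = -4.
x_2(ln 2) = (4)(2^2)(-2) + (-4)(2^5)(-1) = 96.

96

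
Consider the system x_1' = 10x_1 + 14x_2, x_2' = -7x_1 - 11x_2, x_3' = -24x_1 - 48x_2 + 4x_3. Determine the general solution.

x_1(t) = -K_2e^(-4t) + 2K_3e^(3t), x_2(t) = K_2e^(-4t) - K_3e^(3t), x_3(t) = K_1e^(4t) + 3K_2e^(-4t)

Coefficient matrix A = [[10, 14, 0], [-7, -11, 0], [-24, -48, 4]].
det(A - λI) = 0 gives eigenvalues λ = 4, -4, 3.
For λ=4: eigenvector (0,0,1).
For λ=-4: eigenvector (-1,1,3).
For λ=3: eigenvector (2,-1,0).
General solution: K_1e^(4t)(0,0,1) + K_2e^(-4t)(-1,1,3) + K_3e^(3t)(2,-1,0).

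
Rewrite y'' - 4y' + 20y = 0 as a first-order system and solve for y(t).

Let x_1 = y, x_2 = y'. Then x_1' = x_2 and x_2' = -20x_1 + 4x_2.
A = [[0,1],[-20,4]]; det(A-λI) = λ^2 - 4λ + 20.
Eigenvalues λ = 2 ± 4i.

y(t) = C_1e^(2t)cos(4t) + C_2e^(2t)sin(4t)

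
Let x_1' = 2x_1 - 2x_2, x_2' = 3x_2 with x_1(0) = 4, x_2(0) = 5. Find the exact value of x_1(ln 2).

-24

A = [[2,-2],[0,3]]; eigenvalues λ = 3, 2.
Eigenvectors: (-2,1) for λ=3, (1,0) for λ=2.
From the initial condition, c_1 = 5, c_2 = 14.
x_1(ln 2) = (5)(2^3)(-2) + (14)(2^2)(1) = -24.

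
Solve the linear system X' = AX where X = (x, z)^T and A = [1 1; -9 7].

x(t) = c_1e^(4t) + c_2te^(4t) - c_2e^(4t), z(t) = 3c_1e^(4t) + 3c_2te^(4t) - 2c_2e^(4t)

Coefficient matrix A = [[1, 1], [-9, 7]].
Characteristic polynomial det(A - λI) = λ^2 - 8λ + 16 = 0.
Single eigenvalue λ = 4 with algebraic multiplicity 2.
Eigenvector v = (1,3); generalized eigenvector w with (A-λI)w=v is (-1,-2).
General solution: e^(4t)[c_1·v + c_2·(t·v + w)].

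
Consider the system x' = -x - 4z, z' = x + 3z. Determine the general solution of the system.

Coefficient matrix A = [[-1, -4], [1, 3]].
Characteristic polynomial det(A - λI) = λ^2 - 2λ + 1 = 0.
Single eigenvalue λ = 1 with algebraic multiplicity 2.
Eigenvector v = (2,-1); generalized eigenvector w with (A-λI)w=v is (3,-2).
General solution: e^(t)[c_1·v + c_2·(t·v + w)].

x(t) = 2c_1e^(t) + 2c_2te^(t) + 3c_2e^(t), z(t) = -c_1e^(t) - c_2te^(t) - 2c_2e^(t)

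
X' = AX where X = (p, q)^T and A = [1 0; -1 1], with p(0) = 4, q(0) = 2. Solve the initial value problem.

p(t) = 4e^(t), q(t) = -4te^(t) + 2e^(t)

Coefficient matrix A = [[1, 0], [-1, 1]].
Characteristic polynomial det(A - λI) = λ^2 - 2λ + 1 = 0.
Single eigenvalue λ = 1 with algebraic multiplicity 2.
Eigenvector v = (0,1); generalized eigenvector w with (A-λI)w=v is (-1,0).
General solution: e^(t)[C_1·v + C_2·(t·v + w)].
Applying p(0)=4, q(0)=2 gives C_1=2, C_2=-4.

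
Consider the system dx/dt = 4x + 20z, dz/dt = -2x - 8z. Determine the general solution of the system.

x(t) = -3K_1e^(-2t)sin(2t) - K_1e^(-2t)cos(2t) - K_2e^(-2t)sin(2t) + 3K_2e^(-2t)cos(2t), z(t) = K_1e^(-2t)sin(2t) - K_2e^(-2t)cos(2t)

Coefficient matrix A = [[4, 20], [-2, -8]].
Characteristic polynomial det(A - λI) = λ^2 + 4λ + 8 = 0.
Eigenvalues λ = -2 ± 2i (complex conjugate pair).
For λ=-2+2i: an eigenvector is (-1,0) - i(-3,1) = (-1 + 3i, 0 - i).
A real fundamental pair from Re and Im of e^((-2+2i)t)v: X_1 = e^(-2t)(cos(2t)·(-1,0) + sin(2t)·(-3,1)), X_2 = e^(-2t)(sin(2t)·(-1,0) - cos(2t)·(-3,1)).
General solution: K_1X_1 + K_2X_2.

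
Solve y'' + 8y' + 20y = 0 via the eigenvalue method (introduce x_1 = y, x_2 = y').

y(t) = c_1e^(-4t)cos(2t) + c_2e^(-4t)sin(2t)

Let x_1 = y, x_2 = y'. Then x_1' = x_2 and x_2' = -20x_1 - 8x_2.
A = [[0,1],[-20,-8]]; det(A-λI) = λ^2 + 8λ + 20.
Eigenvalues λ = -4 ± 2i.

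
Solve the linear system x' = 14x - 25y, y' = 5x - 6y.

Coefficient matrix A = [[14, -25], [5, -6]].
Characteristic polynomial det(A - λI) = λ^2 - 8λ + 41 = 0.
Eigenvalues λ = 4 ± 5i (complex conjugate pair).
For λ=4+5i: an eigenvector is (2,1) - i(-1,0) = (2 + i, 1).
A real fundamental pair from Re and Im of e^((4+5i)t)v: X_1 = e^(4t)(cos(5t)·(2,1) + sin(5t)·(-1,0)), X_2 = e^(4t)(sin(5t)·(2,1) - cos(5t)·(-1,0)).
General solution: K_1X_1 + K_2X_2.

x(t) = -K_1e^(4t)sin(5t) + 2K_1e^(4t)cos(5t) + 2K_2e^(4t)sin(5t) + K_2e^(4t)cos(5t), y(t) = K_1e^(4t)cos(5t) + K_2e^(4t)sin(5t)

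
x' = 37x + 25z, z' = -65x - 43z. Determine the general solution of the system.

x(t) = -c_1e^(-3t)sin(5t) - 2c_1e^(-3t)cos(5t) - 2c_2e^(-3t)sin(5t) + c_2e^(-3t)cos(5t), z(t) = 2c_1e^(-3t)sin(5t) + 3c_1e^(-3t)cos(5t) + 3c_2e^(-3t)sin(5t) - 2c_2e^(-3t)cos(5t)

Coefficient matrix A = [[37, 25], [-65, -43]].
Characteristic polynomial det(A - λI) = λ^2 + 6λ + 34 = 0.
Eigenvalues λ = -3 ± 5i (complex conjugate pair).
For λ=-3+5i: an eigenvector is (-2,3) - i(-1,2) = (-2 + i, 3 - 2i).
A real fundamental pair from Re and Im of e^((-3+5i)t)v: X_1 = e^(-3t)(cos(5t)·(-2,3) + sin(5t)·(-1,2)), X_2 = e^(-3t)(sin(5t)·(-2,3) - cos(5t)·(-1,2)).
General solution: c_1X_1 + c_2X_2.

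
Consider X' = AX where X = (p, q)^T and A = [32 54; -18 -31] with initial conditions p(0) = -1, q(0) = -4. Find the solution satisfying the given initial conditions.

Coefficient matrix A = [[32, 54], [-18, -31]].
Characteristic polynomial det(A - λI) = λ^2 - λ - 20 = 0.
Eigenvalues λ = 5, -4.
For λ=5: (A-λI) row 1 is [27, 54], so an eigenvector is (2, -1).
For λ=-4: (A-λI) row 1 is [36, 54], so an eigenvector is (-3, 2).
General solution: K_1e^(5t)(2,-1) + K_2e^(-4t)(-3,2).
Applying p(0)=-1, q(0)=-4 gives K_1=-14, K_2=-9.

p(t) = -28e^(5t) + 27e^(-4t), q(t) = 14e^(5t) - 18e^(-4t)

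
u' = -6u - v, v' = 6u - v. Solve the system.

u(t) = C_1e^(-4t) + C_2e^(-3t), v(t) = -2C_1e^(-4t) - 3C_2e^(-3t)

Coefficient matrix A = [[-6, -1], [6, -1]].
Characteristic polynomial det(A - λI) = λ^2 + 7λ + 12 = 0.
Eigenvalues λ = -4, -3.
For λ=-4: (A-λI) row 1 is [-2, -1], so an eigenvector is (1, -2).
For λ=-3: (A-λI) row 1 is [-3, -1], so an eigenvector is (1, -3).
General solution: C_1e^(-4t)(1,-2) + C_2e^(-3t)(1,-3).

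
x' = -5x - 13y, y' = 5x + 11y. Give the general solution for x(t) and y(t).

x(t) = 2K_1e^(3t)sin(t) + 3K_1e^(3t)cos(t) + 3K_2e^(3t)sin(t) - 2K_2e^(3t)cos(t), y(t) = -K_1e^(3t)sin(t) - 2K_1e^(3t)cos(t) - 2K_2e^(3t)sin(t) + K_2e^(3t)cos(t)

Coefficient matrix A = [[-5, -13], [5, 11]].
Characteristic polynomial det(A - λI) = λ^2 - 6λ + 10 = 0.
Eigenvalues λ = 3 ± i (complex conjugate pair).
For λ=3+i: an eigenvector is (3,-2) - i(2,-1) = (3 - 2i, -2 + i).
A real fundamental pair from Re and Im of e^((3+i)t)v: X_1 = e^(3t)(cos(t)·(3,-2) + sin(t)·(2,-1)), X_2 = e^(3t)(sin(t)·(3,-2) - cos(t)·(2,-1)).
General solution: K_1X_1 + K_2X_2.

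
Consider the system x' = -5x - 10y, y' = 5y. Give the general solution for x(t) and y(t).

Coefficient matrix A = [[-5, -10], [0, 5]].
Characteristic polynomial det(A - λI) = λ^2 - 25 = 0.
Eigenvalues λ = 5, -5.
For λ=5: (A-λI) row 1 is [-10, -10], so an eigenvector is (-1, 1).
For λ=-5: (A-λI) row 1 is [0, -10], so an eigenvector is (-1, 0).
General solution: C_1e^(5t)(-1,1) + C_2e^(-5t)(-1,0).

x(t) = -C_1e^(5t) - C_2e^(-5t), y(t) = C_1e^(5t)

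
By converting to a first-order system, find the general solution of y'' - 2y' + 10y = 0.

y(t) = C_1e^(t)cos(3t) + C_2e^(t)sin(3t)

Let x_1 = y, x_2 = y'. Then x_1' = x_2 and x_2' = -10x_1 + 2x_2.
A = [[0,1],[-10,2]]; det(A-λI) = λ^2 - 2λ + 10.
Eigenvalues λ = 1 ± 3i.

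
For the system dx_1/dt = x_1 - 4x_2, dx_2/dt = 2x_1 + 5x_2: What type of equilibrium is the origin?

unstable spiral

A = [[1,-4],[2,5]]; det(A-λI) = λ^2 - 6λ + 13.
λ = 3 ± 2i: positive real part.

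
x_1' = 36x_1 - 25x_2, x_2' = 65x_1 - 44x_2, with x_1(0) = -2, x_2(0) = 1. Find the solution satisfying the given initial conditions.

x_1(t) = -21e^(-4t)sin(5t) - 2e^(-4t)cos(5t), x_2(t) = -34e^(-4t)sin(5t) + e^(-4t)cos(5t)

Coefficient matrix A = [[36, -25], [65, -44]].
Characteristic polynomial det(A - λI) = λ^2 + 8λ + 41 = 0.
Eigenvalues λ = -4 ± 5i (complex conjugate pair).
For λ=-4+5i: an eigenvector is (-2,-3) - i(-1,-2) = (-2 + i, -3 + 2i).
A real fundamental pair from Re and Im of e^((-4+5i)t)v: X_1 = e^(-4t)(cos(5t)·(-2,-3) + sin(5t)·(-1,-2)), X_2 = e^(-4t)(sin(5t)·(-2,-3) - cos(5t)·(-1,-2)).
General solution: c_1X_1 + c_2X_2.
Applying x_1(0)=-2, x_2(0)=1 gives c_1=5, c_2=8.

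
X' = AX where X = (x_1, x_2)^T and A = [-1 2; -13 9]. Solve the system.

Coefficient matrix A = [[-1, 2], [-13, 9]].
Characteristic polynomial det(A - λI) = λ^2 - 8λ + 17 = 0.
Eigenvalues λ = 4 ± i (complex conjugate pair).
For λ=4+i: an eigenvector is (-1,-3) - i(-1,-2) = (-1 + i, -3 + 2i).
A real fundamental pair from Re and Im of e^((4+i)t)v: X_1 = e^(4t)(cos(t)·(-1,-3) + sin(t)·(-1,-2)), X_2 = e^(4t)(sin(t)·(-1,-3) - cos(t)·(-1,-2)).
General solution: C_1X_1 + C_2X_2.

x_1(t) = -C_1e^(4t)sin(t) - C_1e^(4t)cos(t) - C_2e^(4t)sin(t) + C_2e^(4t)cos(t), x_2(t) = -2C_1e^(4t)sin(t) - 3C_1e^(4t)cos(t) - 3C_2e^(4t)sin(t) + 2C_2e^(4t)cos(t)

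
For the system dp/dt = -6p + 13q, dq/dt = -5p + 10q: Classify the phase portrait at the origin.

unstable spiral

A = [[-6,13],[-5,10]]; det(A-λI) = λ^2 - 4λ + 5.
λ = 2 ± i: positive real part.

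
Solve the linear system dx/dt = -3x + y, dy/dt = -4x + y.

Coefficient matrix A = [[-3, 1], [-4, 1]].
Characteristic polynomial det(A - λI) = λ^2 + 2λ + 1 = 0.
Single eigenvalue λ = -1 with algebraic multiplicity 2.
Eigenvector v = (-1,-2); generalized eigenvector w with (A-λI)w=v is (-1,-3).
General solution: e^(-t)[K_1·v + K_2·(t·v + w)].

x(t) = -K_1e^(-t) - K_2te^(-t) - K_2e^(-t), y(t) = -2K_1e^(-t) - 2K_2te^(-t) - 3K_2e^(-t)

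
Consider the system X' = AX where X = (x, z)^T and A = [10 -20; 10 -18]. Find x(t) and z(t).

x(t) = -C_1e^(-4t)sin(2t) - 3C_1e^(-4t)cos(2t) - 3C_2e^(-4t)sin(2t) + C_2e^(-4t)cos(2t), z(t) = -C_1e^(-4t)sin(2t) - 2C_1e^(-4t)cos(2t) - 2C_2e^(-4t)sin(2t) + C_2e^(-4t)cos(2t)

Coefficient matrix A = [[10, -20], [10, -18]].
Characteristic polynomial det(A - λI) = λ^2 + 8λ + 20 = 0.
Eigenvalues λ = -4 ± 2i (complex conjugate pair).
For λ=-4+2i: an eigenvector is (-3,-2) - i(-1,-1) = (-3 + i, -2 + i).
A real fundamental pair from Re and Im of e^((-4+2i)t)v: X_1 = e^(-4t)(cos(2t)·(-3,-2) + sin(2t)·(-1,-1)), X_2 = e^(-4t)(sin(2t)·(-3,-2) - cos(2t)·(-1,-1)).
General solution: C_1X_1 + C_2X_2.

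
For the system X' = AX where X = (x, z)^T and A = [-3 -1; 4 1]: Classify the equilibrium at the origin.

A = [[-3,-1],[4,1]]; det(A-λI) = λ^2 + 2λ + 1.
repeated λ = -1 with a single eigenvector.

stable improper node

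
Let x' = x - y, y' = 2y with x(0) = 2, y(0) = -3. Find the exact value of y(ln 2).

-12

A = [[1,-1],[0,2]]; eigenvalues λ = 2, 1.
Eigenvectors: (-1,1) for λ=2, (-1,0) for λ=1.
From the initial condition, c_1 = -3, c_2 = 1.
y(ln 2) = (-3)(2^2)(1) + (1)(2^1)(0) = -12.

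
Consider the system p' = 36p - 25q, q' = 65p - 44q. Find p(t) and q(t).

p(t) = 2C_1e^(-4t)sin(5t) - C_1e^(-4t)cos(5t) - C_2e^(-4t)sin(5t) - 2C_2e^(-4t)cos(5t), q(t) = 3C_1e^(-4t)sin(5t) - 2C_1e^(-4t)cos(5t) - 2C_2e^(-4t)sin(5t) - 3C_2e^(-4t)cos(5t)

Coefficient matrix A = [[36, -25], [65, -44]].
Characteristic polynomial det(A - λI) = λ^2 + 8λ + 41 = 0.
Eigenvalues λ = -4 ± 5i (complex conjugate pair).
For λ=-4+5i: an eigenvector is (-1,-2) - i(2,3) = (-1 - 2i, -2 - 3i).
A real fundamental pair from Re and Im of e^((-4+5i)t)v: X_1 = e^(-4t)(cos(5t)·(-1,-2) + sin(5t)·(2,3)), X_2 = e^(-4t)(sin(5t)·(-1,-2) - cos(5t)·(2,3)).
General solution: C_1X_1 + C_2X_2.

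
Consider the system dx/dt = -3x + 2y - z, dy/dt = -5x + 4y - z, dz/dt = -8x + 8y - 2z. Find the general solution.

Coefficient matrix A = [[-3, 2, -1], [-5, 4, -1], [-8, 8, -2]].
det(A - λI) = 0 gives eigenvalues λ = -2, -1, 2.
For λ=-2: eigenvector (1,1,1).
For λ=-1: eigenvector (-1,-1,0).
For λ=2: eigenvector (0,1,2).
General solution: c_1e^(-2t)(1,1,1) + c_2e^(-t)(-1,-1,0) + c_3e^(2t)(0,1,2).

x(t) = c_1e^(-2t) - c_2e^(-t), y(t) = c_1e^(-2t) - c_2e^(-t) + c_3e^(2t), z(t) = c_1e^(-2t) + 2c_3e^(2t)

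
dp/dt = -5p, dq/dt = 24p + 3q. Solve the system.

p(t) = -K_1e^(-5t), q(t) = 3K_1e^(-5t) - K_2e^(3t)

Coefficient matrix A = [[-5, 0], [24, 3]].
Characteristic polynomial det(A - λI) = λ^2 + 2λ - 15 = 0.
Eigenvalues λ = -5, 3.
For λ=-5: (A-λI) row 2 is [24, 8], so an eigenvector is (-1, 3).
For λ=3: (A-λI) row 1 is [-8, 0], so an eigenvector is (0, -1).
General solution: K_1e^(-5t)(-1,3) + K_2e^(3t)(0,-1).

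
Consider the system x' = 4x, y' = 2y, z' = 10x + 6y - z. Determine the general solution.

Coefficient matrix A = [[4, 0, 0], [0, 2, 0], [10, 6, -1]].
det(A - λI) = 0 gives eigenvalues λ = 4, 2, -1.
For λ=4: eigenvector (1,0,2).
For λ=2: eigenvector (0,1,2).
For λ=-1: eigenvector (0,0,1).
General solution: C_1e^(4t)(1,0,2) + C_2e^(2t)(0,1,2) + C_3e^(-t)(0,0,1).

x(t) = C_1e^(4t), y(t) = C_2e^(2t), z(t) = 2C_1e^(4t) + 2C_2e^(2t) + C_3e^(-t)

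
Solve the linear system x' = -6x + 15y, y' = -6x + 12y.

Coefficient matrix A = [[-6, 15], [-6, 12]].
Characteristic polynomial det(A - λI) = λ^2 - 6λ + 18 = 0.
Eigenvalues λ = 3 ± 3i (complex conjugate pair).
For λ=3+3i: an eigenvector is (1,1) - i(2,1) = (1 - 2i, 1 - i).
A real fundamental pair from Re and Im of e^((3+3i)t)v: X_1 = e^(3t)(cos(3t)·(1,1) + sin(3t)·(2,1)), X_2 = e^(3t)(sin(3t)·(1,1) - cos(3t)·(2,1)).
General solution: C_1X_1 + C_2X_2.

x(t) = 2C_1e^(3t)sin(3t) + C_1e^(3t)cos(3t) + C_2e^(3t)sin(3t) - 2C_2e^(3t)cos(3t), y(t) = C_1e^(3t)sin(3t) + C_1e^(3t)cos(3t) + C_2e^(3t)sin(3t) - C_2e^(3t)cos(3t)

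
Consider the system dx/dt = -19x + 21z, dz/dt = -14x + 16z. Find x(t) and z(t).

Coefficient matrix A = [[-19, 21], [-14, 16]].
Characteristic polynomial det(A - λI) = λ^2 + 3λ - 10 = 0.
Eigenvalues λ = -5, 2.
For λ=-5: (A-λI) row 1 is [-14, 21], so an eigenvector is (-3, -2).
For λ=2: (A-λI) row 1 is [-21, 21], so an eigenvector is (1, 1).
General solution: C_1e^(-5t)(-3,-2) + C_2e^(2t)(1,1).

x(t) = -3C_1e^(-5t) + C_2e^(2t), z(t) = -2C_1e^(-5t) + C_2e^(2t)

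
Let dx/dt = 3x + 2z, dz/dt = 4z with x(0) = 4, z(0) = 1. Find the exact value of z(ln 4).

256

A = [[3,2],[0,4]]; eigenvalues λ = 4, 3.
Eigenvectors: (2,1) for λ=4, (-1,0) for λ=3.
From the initial condition, c_1 = 1, c_2 = -2.
z(ln 4) = (1)(4^4)(1) + (-2)(4^3)(0) = 256.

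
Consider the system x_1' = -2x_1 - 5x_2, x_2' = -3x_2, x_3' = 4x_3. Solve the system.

Coefficient matrix A = [[-2, -5, 0], [0, -3, 0], [0, 0, 4]].
det(A - λI) = 0 gives eigenvalues λ = -3, 4, -2.
For λ=-3: eigenvector (5,1,0).
For λ=4: eigenvector (0,0,1).
For λ=-2: eigenvector (-1,0,0).
General solution: K_1e^(-3t)(5,1,0) + K_2e^(4t)(0,0,1) + K_3e^(-2t)(-1,0,0).

x_1(t) = 5K_1e^(-3t) - K_3e^(-2t), x_2(t) = K_1e^(-3t), x_3(t) = K_2e^(4t)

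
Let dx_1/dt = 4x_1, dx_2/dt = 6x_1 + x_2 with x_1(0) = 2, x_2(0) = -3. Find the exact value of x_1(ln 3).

162

A = [[4,0],[6,1]]; eigenvalues λ = 1, 4.
Eigenvectors: (0,-1) for λ=1, (-1,-2) for λ=4.
From the initial condition, c_1 = 7, c_2 = -2.
x_1(ln 3) = (7)(3^1)(0) + (-2)(3^4)(-1) = 162.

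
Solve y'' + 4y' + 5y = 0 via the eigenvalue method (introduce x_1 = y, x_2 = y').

Let x_1 = y, x_2 = y'. Then x_1' = x_2 and x_2' = -5x_1 - 4x_2.
A = [[0,1],[-5,-4]]; det(A-λI) = λ^2 + 4λ + 5.
Eigenvalues λ = -2 ± i.

y(t) = K_1e^(-2t)cos(t) + K_2e^(-2t)sin(t)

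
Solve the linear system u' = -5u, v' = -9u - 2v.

u(t) = K_1e^(-5t), v(t) = 3K_1e^(-5t) + K_2e^(-2t)

Coefficient matrix A = [[-5, 0], [-9, -2]].
Characteristic polynomial det(A - λI) = λ^2 + 7λ + 10 = 0.
Eigenvalues λ = -5, -2.
For λ=-5: (A-λI) row 2 is [-9, 3], so an eigenvector is (1, 3).
For λ=-2: (A-λI) row 1 is [-3, 0], so an eigenvector is (0, 1).
General solution: K_1e^(-5t)(1,3) + K_2e^(-2t)(0,1).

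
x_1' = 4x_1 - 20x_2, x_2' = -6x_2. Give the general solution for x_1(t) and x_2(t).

Coefficient matrix A = [[4, -20], [0, -6]].
Characteristic polynomial det(A - λI) = λ^2 + 2λ - 24 = 0.
Eigenvalues λ = -6, 4.
For λ=-6: (A-λI) row 1 is [10, -20], so an eigenvector is (-2, -1).
For λ=4: (A-λI) row 1 is [0, -20], so an eigenvector is (-1, 0).
General solution: C_1e^(-6t)(-2,-1) + C_2e^(4t)(-1,0).

x_1(t) = -2C_1e^(-6t) - C_2e^(4t), x_2(t) = -C_1e^(-6t)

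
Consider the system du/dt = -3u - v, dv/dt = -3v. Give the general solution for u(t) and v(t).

Coefficient matrix A = [[-3, -1], [0, -3]].
Characteristic polynomial det(A - λI) = λ^2 + 6λ + 9 = 0.
Single eigenvalue λ = -3 with algebraic multiplicity 2.
Eigenvector v = (1,0); generalized eigenvector w with (A-λI)w=v is (-2,-1).
General solution: e^(-3t)[C_1·v + C_2·(t·v + w)].

u(t) = C_1e^(-3t) + C_2te^(-3t) - 2C_2e^(-3t), v(t) = -C_2e^(-3t)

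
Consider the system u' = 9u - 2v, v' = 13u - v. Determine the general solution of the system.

Coefficient matrix A = [[9, -2], [13, -1]].
Characteristic polynomial det(A - λI) = λ^2 - 8λ + 17 = 0.
Eigenvalues λ = 4 ± i (complex conjugate pair).
For λ=4+i: an eigenvector is (1,2) - i(1,3) = (1 - i, 2 - 3i).
A real fundamental pair from Re and Im of e^((4+i)t)v: X_1 = e^(4t)(cos(t)·(1,2) + sin(t)·(1,3)), X_2 = e^(4t)(sin(t)·(1,2) - cos(t)·(1,3)).
General solution: C_1X_1 + C_2X_2.

u(t) = C_1e^(4t)sin(t) + C_1e^(4t)cos(t) + C_2e^(4t)sin(t) - C_2e^(4t)cos(t), v(t) = 3C_1e^(4t)sin(t) + 2C_1e^(4t)cos(t) + 2C_2e^(4t)sin(t) - 3C_2e^(4t)cos(t)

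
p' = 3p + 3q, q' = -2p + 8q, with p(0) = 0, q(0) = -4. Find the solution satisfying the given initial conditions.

Coefficient matrix A = [[3, 3], [-2, 8]].
Characteristic polynomial det(A - λI) = λ^2 - 11λ + 30 = 0.
Eigenvalues λ = 6, 5.
For λ=6: (A-λI) row 1 is [-3, 3], so an eigenvector is (-1, -1).
For λ=5: (A-λI) row 1 is [-2, 3], so an eigenvector is (-3, -2).
General solution: c_1e^(6t)(-1,-1) + c_2e^(5t)(-3,-2).
Applying p(0)=0, q(0)=-4 gives c_1=12, c_2=-4.

p(t) = -12e^(6t) + 12e^(5t), q(t) = -12e^(6t) + 8e^(5t)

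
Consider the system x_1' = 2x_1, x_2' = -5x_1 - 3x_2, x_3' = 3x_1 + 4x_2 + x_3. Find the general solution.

Coefficient matrix A = [[2, 0, 0], [-5, -3, 0], [3, 4, 1]].
det(A - λI) = 0 gives eigenvalues λ = -3, 2, 1.
For λ=-3: eigenvector (0,1,-1).
For λ=2: eigenvector (1,-1,-1).
For λ=1: eigenvector (0,0,1).
General solution: c_1e^(-3t)(0,1,-1) + c_2e^(2t)(1,-1,-1) + c_3e^(t)(0,0,1).

x_1(t) = c_2e^(2t), x_2(t) = c_1e^(-3t) - c_2e^(2t), x_3(t) = -c_1e^(-3t) - c_2e^(2t) + c_3e^(t)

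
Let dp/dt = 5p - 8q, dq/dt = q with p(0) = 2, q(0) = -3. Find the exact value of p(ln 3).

1926

A = [[5,-8],[0,1]]; eigenvalues λ = 5, 1.
Eigenvectors: (1,0) for λ=5, (2,1) for λ=1.
From the initial condition, c_1 = 8, c_2 = -3.
p(ln 3) = (8)(3^5)(1) + (-3)(3^1)(2) = 1926.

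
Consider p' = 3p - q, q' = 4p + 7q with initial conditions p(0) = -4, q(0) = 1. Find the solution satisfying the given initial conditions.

p(t) = 7te^(5t) - 4e^(5t), q(t) = -14te^(5t) + e^(5t)

Coefficient matrix A = [[3, -1], [4, 7]].
Characteristic polynomial det(A - λI) = λ^2 - 10λ + 25 = 0.
Single eigenvalue λ = 5 with algebraic multiplicity 2.
Eigenvector v = (1,-2); generalized eigenvector w with (A-λI)w=v is (-1,1).
General solution: e^(5t)[c_1·v + c_2·(t·v + w)].
Applying p(0)=-4, q(0)=1 gives c_1=3, c_2=7.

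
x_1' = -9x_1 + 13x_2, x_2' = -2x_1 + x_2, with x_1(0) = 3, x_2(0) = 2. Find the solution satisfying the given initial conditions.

Coefficient matrix A = [[-9, 13], [-2, 1]].
Characteristic polynomial det(A - λI) = λ^2 + 8λ + 17 = 0.
Eigenvalues λ = -4 ± i (complex conjugate pair).
For λ=-4+i: an eigenvector is (3,1) - i(-2,-1) = (3 + 2i, 1 + i).
A real fundamental pair from Re and Im of e^((-4+i)t)v: X_1 = e^(-4t)(cos(t)·(3,1) + sin(t)·(-2,-1)), X_2 = e^(-4t)(sin(t)·(3,1) - cos(t)·(-2,-1)).
General solution: c_1X_1 + c_2X_2.
Applying x_1(0)=3, x_2(0)=2 gives c_1=-1, c_2=3.

x_1(t) = 11e^(-4t)sin(t) + 3e^(-4t)cos(t), x_2(t) = 4e^(-4t)sin(t) + 2e^(-4t)cos(t)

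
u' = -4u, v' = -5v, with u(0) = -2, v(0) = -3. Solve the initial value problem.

u(t) = -2e^(-4t), v(t) = -3e^(-5t)

Coefficient matrix A = [[-4, 0], [0, -5]].
Characteristic polynomial det(A - λI) = λ^2 + 9λ + 20 = 0.
Eigenvalues λ = -5, -4.
For λ=-5: (A-λI) row 1 is [1, 0], so an eigenvector is (0, 1).
For λ=-4: (A-λI) row 2 is [0, -1], so an eigenvector is (-1, 0).
General solution: K_1e^(-5t)(0,1) + K_2e^(-4t)(-1,0).
Applying u(0)=-2, v(0)=-3 gives K_1=-3, K_2=2.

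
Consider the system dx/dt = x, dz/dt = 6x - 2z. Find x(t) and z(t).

x(t) = K_2e^(t), z(t) = -K_1e^(-2t) + 2K_2e^(t)

Coefficient matrix A = [[1, 0], [6, -2]].
Characteristic polynomial det(A - λI) = λ^2 + λ - 2 = 0.
Eigenvalues λ = -2, 1.
For λ=-2: (A-λI) row 1 is [3, 0], so an eigenvector is (0, -1).
For λ=1: (A-λI) row 2 is [6, -3], so an eigenvector is (1, 2).
General solution: K_1e^(-2t)(0,-1) + K_2e^(t)(1,2).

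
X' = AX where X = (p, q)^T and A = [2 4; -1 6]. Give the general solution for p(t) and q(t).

p(t) = 2K_1e^(4t) + 2K_2te^(4t) - 3K_2e^(4t), q(t) = K_1e^(4t) + K_2te^(4t) - K_2e^(4t)

Coefficient matrix A = [[2, 4], [-1, 6]].
Characteristic polynomial det(A - λI) = λ^2 - 8λ + 16 = 0.
Single eigenvalue λ = 4 with algebraic multiplicity 2.
Eigenvector v = (2,1); generalized eigenvector w with (A-λI)w=v is (-3,-1).
General solution: e^(4t)[K_1·v + K_2·(t·v + w)].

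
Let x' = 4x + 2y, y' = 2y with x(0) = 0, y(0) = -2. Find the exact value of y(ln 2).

-8

A = [[4,2],[0,2]]; eigenvalues λ = 4, 2.
Eigenvectors: (1,0) for λ=4, (-1,1) for λ=2.
From the initial condition, c_1 = -2, c_2 = -2.
y(ln 2) = (-2)(2^4)(0) + (-2)(2^2)(1) = -8.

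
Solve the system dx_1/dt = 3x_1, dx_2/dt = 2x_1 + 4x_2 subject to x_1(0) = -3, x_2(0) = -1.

Coefficient matrix A = [[3, 0], [2, 4]].
Characteristic polynomial det(A - λI) = λ^2 - 7λ + 12 = 0.
Eigenvalues λ = 4, 3.
For λ=4: (A-λI) row 1 is [-1, 0], so an eigenvector is (0, -1).
For λ=3: (A-λI) row 2 is [2, 1], so an eigenvector is (-1, 2).
General solution: c_1e^(4t)(0,-1) + c_2e^(3t)(-1,2).
Applying x_1(0)=-3, x_2(0)=-1 gives c_1=7, c_2=3.

x_1(t) = -3e^(3t), x_2(t) = -7e^(4t) + 6e^(3t)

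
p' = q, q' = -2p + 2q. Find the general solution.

p(t) = C_1e^(t)cos(t) + C_2e^(t)sin(t), q(t) = -C_1e^(t)sin(t) + C_1e^(t)cos(t) + C_2e^(t)sin(t) + C_2e^(t)cos(t)

Coefficient matrix A = [[0, 1], [-2, 2]].
Characteristic polynomial det(A - λI) = λ^2 - 2λ + 2 = 0.
Eigenvalues λ = 1 ± i (complex conjugate pair).
For λ=1+i: an eigenvector is (1,1) - i(0,-1) = (1, 1 + i).
A real fundamental pair from Re and Im of e^((1+i)t)v: X_1 = e^(t)(cos(t)·(1,1) + sin(t)·(0,-1)), X_2 = e^(t)(sin(t)·(1,1) - cos(t)·(0,-1)).
General solution: C_1X_1 + C_2X_2.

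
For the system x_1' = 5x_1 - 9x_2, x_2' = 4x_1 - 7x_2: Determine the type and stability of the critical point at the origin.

A = [[5,-9],[4,-7]]; det(A-λI) = λ^2 + 2λ + 1.
repeated λ = -1 with a single eigenvector.

stable improper node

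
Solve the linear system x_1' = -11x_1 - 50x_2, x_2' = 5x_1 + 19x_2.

Coefficient matrix A = [[-11, -50], [5, 19]].
Characteristic polynomial det(A - λI) = λ^2 - 8λ + 41 = 0.
Eigenvalues λ = 4 ± 5i (complex conjugate pair).
For λ=4+5i: an eigenvector is (1,0) - i(-3,1) = (1 + 3i, 0 - i).
A real fundamental pair from Re and Im of e^((4+5i)t)v: X_1 = e^(4t)(cos(5t)·(1,0) + sin(5t)·(-3,1)), X_2 = e^(4t)(sin(5t)·(1,0) - cos(5t)·(-3,1)).
General solution: c_1X_1 + c_2X_2.

x_1(t) = -3c_1e^(4t)sin(5t) + c_1e^(4t)cos(5t) + c_2e^(4t)sin(5t) + 3c_2e^(4t)cos(5t), x_2(t) = c_1e^(4t)sin(5t) - c_2e^(4t)cos(5t)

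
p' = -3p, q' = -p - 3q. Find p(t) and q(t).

Coefficient matrix A = [[-3, 0], [-1, -3]].
Characteristic polynomial det(A - λI) = λ^2 + 6λ + 9 = 0.
Single eigenvalue λ = -3 with algebraic multiplicity 2.
Eigenvector v = (0,1); generalized eigenvector w with (A-λI)w=v is (-1,-2).
General solution: e^(-3t)[C_1·v + C_2·(t·v + w)].

p(t) = -C_2e^(-3t), q(t) = C_1e^(-3t) + C_2te^(-3t) - 2C_2e^(-3t)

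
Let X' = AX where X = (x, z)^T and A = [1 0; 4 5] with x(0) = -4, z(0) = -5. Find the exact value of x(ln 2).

A = [[1,0],[4,5]]; eigenvalues λ = 1, 5.
Eigenvectors: (-1,1) for λ=1, (0,1) for λ=5.
From the initial condition, c_1 = 4, c_2 = -9.
x(ln 2) = (4)(2^1)(-1) + (-9)(2^5)(0) = -8.

-8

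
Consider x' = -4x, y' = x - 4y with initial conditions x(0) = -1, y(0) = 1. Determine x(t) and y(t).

Coefficient matrix A = [[-4, 0], [1, -4]].
Characteristic polynomial det(A - λI) = λ^2 + 8λ + 16 = 0.
Single eigenvalue λ = -4 with algebraic multiplicity 2.
Eigenvector v = (0,-1); generalized eigenvector w with (A-λI)w=v is (-1,1).
General solution: e^(-4t)[c_1·v + c_2·(t·v + w)].
Applying x(0)=-1, y(0)=1 gives c_1=0, c_2=1.

x(t) = -e^(-4t), y(t) = -te^(-4t) + e^(-4t)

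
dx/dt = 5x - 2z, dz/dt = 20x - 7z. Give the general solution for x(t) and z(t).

Coefficient matrix A = [[5, -2], [20, -7]].
Characteristic polynomial det(A - λI) = λ^2 + 2λ + 5 = 0.
Eigenvalues λ = -1 ± 2i (complex conjugate pair).
For λ=-1+2i: an eigenvector is (1,3) - i(0,1) = (1, 3 - i).
A real fundamental pair from Re and Im of e^((-1+2i)t)v: X_1 = e^(-t)(cos(2t)·(1,3) + sin(2t)·(0,1)), X_2 = e^(-t)(sin(2t)·(1,3) - cos(2t)·(0,1)).
General solution: C_1X_1 + C_2X_2.

x(t) = C_1e^(-t)cos(2t) + C_2e^(-t)sin(2t), z(t) = C_1e^(-t)sin(2t) + 3C_1e^(-t)cos(2t) + 3C_2e^(-t)sin(2t) - C_2e^(-t)cos(2t)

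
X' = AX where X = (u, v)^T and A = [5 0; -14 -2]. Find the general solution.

u(t) = K_2e^(5t), v(t) = -K_1e^(-2t) - 2K_2e^(5t)

Coefficient matrix A = [[5, 0], [-14, -2]].
Characteristic polynomial det(A - λI) = λ^2 - 3λ - 10 = 0.
Eigenvalues λ = -2, 5.
For λ=-2: (A-λI) row 1 is [7, 0], so an eigenvector is (0, -1).
For λ=5: (A-λI) row 2 is [-14, -7], so an eigenvector is (1, -2).
General solution: K_1e^(-2t)(0,-1) + K_2e^(5t)(1,-2).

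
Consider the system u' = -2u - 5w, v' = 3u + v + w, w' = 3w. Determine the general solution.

u(t) = c_1e^(-2t) - c_3e^(3t), v(t) = -c_1e^(-2t) + c_2e^(t) - c_3e^(3t), w(t) = c_3e^(3t)

Coefficient matrix A = [[-2, 0, -5], [3, 1, 1], [0, 0, 3]].
det(A - λI) = 0 gives eigenvalues λ = -2, 1, 3.
For λ=-2: eigenvector (1,-1,0).
For λ=1: eigenvector (0,1,0).
For λ=3: eigenvector (-1,-1,1).
General solution: c_1e^(-2t)(1,-1,0) + c_2e^(t)(0,1,0) + c_3e^(3t)(-1,-1,1).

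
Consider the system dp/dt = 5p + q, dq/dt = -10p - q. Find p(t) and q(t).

Coefficient matrix A = [[5, 1], [-10, -1]].
Characteristic polynomial det(A - λI) = λ^2 - 4λ + 5 = 0.
Eigenvalues λ = 2 ± i (complex conjugate pair).
For λ=2+i: an eigenvector is (0,1) - i(1,-3) = (0 - i, 1 + 3i).
A real fundamental pair from Re and Im of e^((2+i)t)v: X_1 = e^(2t)(cos(t)·(0,1) + sin(t)·(1,-3)), X_2 = e^(2t)(sin(t)·(0,1) - cos(t)·(1,-3)).
General solution: K_1X_1 + K_2X_2.

p(t) = K_1e^(2t)sin(t) - K_2e^(2t)cos(t), q(t) = -3K_1e^(2t)sin(t) + K_1e^(2t)cos(t) + K_2e^(2t)sin(t) + 3K_2e^(2t)cos(t)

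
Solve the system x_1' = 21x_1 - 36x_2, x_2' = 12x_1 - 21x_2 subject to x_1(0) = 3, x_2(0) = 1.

Coefficient matrix A = [[21, -36], [12, -21]].
Characteristic polynomial det(A - λI) = λ^2 - 9 = 0.
Eigenvalues λ = -3, 3.
For λ=-3: (A-λI) row 1 is [24, -36], so an eigenvector is (-3, -2).
For λ=3: (A-λI) row 1 is [18, -36], so an eigenvector is (2, 1).
General solution: C_1e^(-3t)(-3,-2) + C_2e^(3t)(2,1).
Applying x_1(0)=3, x_2(0)=1 gives C_1=1, C_2=3.

x_1(t) = 6e^(3t) - 3e^(-3t), x_2(t) = 3e^(3t) - 2e^(-3t)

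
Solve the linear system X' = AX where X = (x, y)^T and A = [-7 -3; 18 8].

x(t) = -c_1e^(-t) - c_2e^(2t), y(t) = 2c_1e^(-t) + 3c_2e^(2t)

Coefficient matrix A = [[-7, -3], [18, 8]].
Characteristic polynomial det(A - λI) = λ^2 - λ - 2 = 0.
Eigenvalues λ = -1, 2.
For λ=-1: (A-λI) row 1 is [-6, -3], so an eigenvector is (-1, 2).
For λ=2: (A-λI) row 1 is [-9, -3], so an eigenvector is (-1, 3).
General solution: c_1e^(-t)(-1,2) + c_2e^(2t)(-1,3).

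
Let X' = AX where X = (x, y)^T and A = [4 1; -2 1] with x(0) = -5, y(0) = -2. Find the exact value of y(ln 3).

198

A = [[4,1],[-2,1]]; eigenvalues λ = 2, 3.
Eigenvectors: (1,-2) for λ=2, (1,-1) for λ=3.
From the initial condition, c_1 = 7, c_2 = -12.
y(ln 3) = (7)(3^2)(-2) + (-12)(3^3)(-1) = 198.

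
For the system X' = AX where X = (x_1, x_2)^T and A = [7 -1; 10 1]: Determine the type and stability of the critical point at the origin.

A = [[7,-1],[10,1]]; det(A-λI) = λ^2 - 8λ + 17.
λ = 4 ± i: positive real part.

unstable spiral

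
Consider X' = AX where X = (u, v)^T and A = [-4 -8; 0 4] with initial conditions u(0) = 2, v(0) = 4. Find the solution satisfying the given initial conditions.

u(t) = -4e^(4t) + 6e^(-4t), v(t) = 4e^(4t)

Coefficient matrix A = [[-4, -8], [0, 4]].
Characteristic polynomial det(A - λI) = λ^2 - 16 = 0.
Eigenvalues λ = 4, -4.
For λ=4: (A-λI) row 1 is [-8, -8], so an eigenvector is (1, -1).
For λ=-4: (A-λI) row 1 is [0, -8], so an eigenvector is (1, 0).
General solution: C_1e^(4t)(1,-1) + C_2e^(-4t)(1,0).
Applying u(0)=2, v(0)=4 gives C_1=-4, C_2=6.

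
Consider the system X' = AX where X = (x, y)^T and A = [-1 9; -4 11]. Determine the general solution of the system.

x(t) = -3K_1e^(5t) - 3K_2te^(5t) + 2K_2e^(5t), y(t) = -2K_1e^(5t) - 2K_2te^(5t) + K_2e^(5t)

Coefficient matrix A = [[-1, 9], [-4, 11]].
Characteristic polynomial det(A - λI) = λ^2 - 10λ + 25 = 0.
Single eigenvalue λ = 5 with algebraic multiplicity 2.
Eigenvector v = (-3,-2); generalized eigenvector w with (A-λI)w=v is (2,1).
General solution: e^(5t)[K_1·v + K_2·(t·v + w)].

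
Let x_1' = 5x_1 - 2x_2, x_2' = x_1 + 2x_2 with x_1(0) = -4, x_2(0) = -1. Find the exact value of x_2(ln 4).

A = [[5,-2],[1,2]]; eigenvalues λ = 4, 3.
Eigenvectors: (-2,-1) for λ=4, (1,1) for λ=3.
From the initial condition, c_1 = 3, c_2 = 2.
x_2(ln 4) = (3)(4^4)(-1) + (2)(4^3)(1) = -640.

-640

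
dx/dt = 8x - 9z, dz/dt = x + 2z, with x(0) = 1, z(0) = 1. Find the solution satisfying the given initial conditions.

x(t) = -6te^(5t) + e^(5t), z(t) = -2te^(5t) + e^(5t)

Coefficient matrix A = [[8, -9], [1, 2]].
Characteristic polynomial det(A - λI) = λ^2 - 10λ + 25 = 0.
Single eigenvalue λ = 5 with algebraic multiplicity 2.
Eigenvector v = (-3,-1); generalized eigenvector w with (A-λI)w=v is (-1,0).
General solution: e^(5t)[C_1·v + C_2·(t·v + w)].
Applying x(0)=1, z(0)=1 gives C_1=-1, C_2=2.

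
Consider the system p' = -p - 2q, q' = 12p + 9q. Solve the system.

Coefficient matrix A = [[-1, -2], [12, 9]].
Characteristic polynomial det(A - λI) = λ^2 - 8λ + 15 = 0.
Eigenvalues λ = 5, 3.
For λ=5: (A-λI) row 1 is [-6, -2], so an eigenvector is (-1, 3).
For λ=3: (A-λI) row 1 is [-4, -2], so an eigenvector is (1, -2).
General solution: C_1e^(5t)(-1,3) + C_2e^(3t)(1,-2).

p(t) = -C_1e^(5t) + C_2e^(3t), q(t) = 3C_1e^(5t) - 2C_2e^(3t)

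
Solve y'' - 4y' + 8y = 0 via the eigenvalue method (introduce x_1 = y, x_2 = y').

y(t) = c_1e^(2t)cos(2t) + c_2e^(2t)sin(2t)

Let x_1 = y, x_2 = y'. Then x_1' = x_2 and x_2' = -8x_1 + 4x_2.
A = [[0,1],[-8,4]]; det(A-λI) = λ^2 - 4λ + 8.
Eigenvalues λ = 2 ± 2i.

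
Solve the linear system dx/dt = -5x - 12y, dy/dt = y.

Coefficient matrix A = [[-5, -12], [0, 1]].
Characteristic polynomial det(A - λI) = λ^2 + 4λ - 5 = 0.
Eigenvalues λ = 1, -5.
For λ=1: (A-λI) row 1 is [-6, -12], so an eigenvector is (2, -1).
For λ=-5: (A-λI) row 1 is [0, -12], so an eigenvector is (1, 0).
General solution: C_1e^(t)(2,-1) + C_2e^(-5t)(1,0).

x(t) = 2C_1e^(t) + C_2e^(-5t), y(t) = -C_1e^(t)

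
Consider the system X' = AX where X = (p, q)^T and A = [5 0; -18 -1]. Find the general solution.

p(t) = C_2e^(5t), q(t) = -C_1e^(-t) - 3C_2e^(5t)

Coefficient matrix A = [[5, 0], [-18, -1]].
Characteristic polynomial det(A - λI) = λ^2 - 4λ - 5 = 0.
Eigenvalues λ = -1, 5.
For λ=-1: (A-λI) row 1 is [6, 0], so an eigenvector is (0, -1).
For λ=5: (A-λI) row 2 is [-18, -6], so an eigenvector is (1, -3).
General solution: C_1e^(-t)(0,-1) + C_2e^(5t)(1,-3).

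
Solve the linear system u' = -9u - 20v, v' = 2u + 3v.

u(t) = -c_1e^(-3t)sin(2t) - 3c_1e^(-3t)cos(2t) - 3c_2e^(-3t)sin(2t) + c_2e^(-3t)cos(2t), v(t) = c_1e^(-3t)cos(2t) + c_2e^(-3t)sin(2t)

Coefficient matrix A = [[-9, -20], [2, 3]].
Characteristic polynomial det(A - λI) = λ^2 + 6λ + 13 = 0.
Eigenvalues λ = -3 ± 2i (complex conjugate pair).
For λ=-3+2i: an eigenvector is (-3,1) - i(-1,0) = (-3 + i, 1).
A real fundamental pair from Re and Im of e^((-3+2i)t)v: X_1 = e^(-3t)(cos(2t)·(-3,1) + sin(2t)·(-1,0)), X_2 = e^(-3t)(sin(2t)·(-3,1) - cos(2t)·(-1,0)).
General solution: c_1X_1 + c_2X_2.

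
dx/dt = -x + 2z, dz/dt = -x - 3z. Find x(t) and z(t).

x(t) = -c_1e^(-2t)sin(t) - c_1e^(-2t)cos(t) - c_2e^(-2t)sin(t) + c_2e^(-2t)cos(t), z(t) = c_1e^(-2t)sin(t) - c_2e^(-2t)cos(t)

Coefficient matrix A = [[-1, 2], [-1, -3]].
Characteristic polynomial det(A - λI) = λ^2 + 4λ + 5 = 0.
Eigenvalues λ = -2 ± i (complex conjugate pair).
For λ=-2+i: an eigenvector is (-1,0) - i(-1,1) = (-1 + i, 0 - i).
A real fundamental pair from Re and Im of e^((-2+i)t)v: X_1 = e^(-2t)(cos(t)·(-1,0) + sin(t)·(-1,1)), X_2 = e^(-2t)(sin(t)·(-1,0) - cos(t)·(-1,1)).
General solution: c_1X_1 + c_2X_2.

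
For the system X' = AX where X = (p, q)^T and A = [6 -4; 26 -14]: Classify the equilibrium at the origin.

stable spiral

A = [[6,-4],[26,-14]]; det(A-λI) = λ^2 + 8λ + 20.
λ = -4 ± 2i: negative real part.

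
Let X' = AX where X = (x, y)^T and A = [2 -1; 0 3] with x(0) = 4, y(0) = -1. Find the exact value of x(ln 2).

A = [[2,-1],[0,3]]; eigenvalues λ = 3, 2.
Eigenvectors: (1,-1) for λ=3, (-1,0) for λ=2.
From the initial condition, c_1 = 1, c_2 = -3.
x(ln 2) = (1)(2^3)(1) + (-3)(2^2)(-1) = 20.

20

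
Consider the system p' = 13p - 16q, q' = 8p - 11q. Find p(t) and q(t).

Coefficient matrix A = [[13, -16], [8, -11]].
Characteristic polynomial det(A - λI) = λ^2 - 2λ - 15 = 0.
Eigenvalues λ = 5, -3.
For λ=5: (A-λI) row 1 is [8, -16], so an eigenvector is (-2, -1).
For λ=-3: (A-λI) row 1 is [16, -16], so an eigenvector is (-1, -1).
General solution: K_1e^(5t)(-2,-1) + K_2e^(-3t)(-1,-1).

p(t) = -2K_1e^(5t) - K_2e^(-3t), q(t) = -K_1e^(5t) - K_2e^(-3t)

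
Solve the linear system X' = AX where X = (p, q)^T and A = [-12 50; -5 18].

p(t) = -K_1e^(3t)sin(5t) - 3K_1e^(3t)cos(5t) - 3K_2e^(3t)sin(5t) + K_2e^(3t)cos(5t), q(t) = -K_1e^(3t)cos(5t) - K_2e^(3t)sin(5t)

Coefficient matrix A = [[-12, 50], [-5, 18]].
Characteristic polynomial det(A - λI) = λ^2 - 6λ + 34 = 0.
Eigenvalues λ = 3 ± 5i (complex conjugate pair).
For λ=3+5i: an eigenvector is (-3,-1) - i(-1,0) = (-3 + i, -1).
A real fundamental pair from Re and Im of e^((3+5i)t)v: X_1 = e^(3t)(cos(5t)·(-3,-1) + sin(5t)·(-1,0)), X_2 = e^(3t)(sin(5t)·(-3,-1) - cos(5t)·(-1,0)).
General solution: K_1X_1 + K_2X_2.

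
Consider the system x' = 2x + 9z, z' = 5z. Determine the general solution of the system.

Coefficient matrix A = [[2, 9], [0, 5]].
Characteristic polynomial det(A - λI) = λ^2 - 7λ + 10 = 0.
Eigenvalues λ = 2, 5.
For λ=2: (A-λI) row 1 is [0, 9], so an eigenvector is (1, 0).
For λ=5: (A-λI) row 1 is [-3, 9], so an eigenvector is (-3, -1).
General solution: K_1e^(2t)(1,0) + K_2e^(5t)(-3,-1).

x(t) = K_1e^(2t) - 3K_2e^(5t), z(t) = -K_2e^(5t)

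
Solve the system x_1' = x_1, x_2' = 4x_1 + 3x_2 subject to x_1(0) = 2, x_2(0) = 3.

x_1(t) = 2e^(t), x_2(t) = 7e^(3t) - 4e^(t)

Coefficient matrix A = [[1, 0], [4, 3]].
Characteristic polynomial det(A - λI) = λ^2 - 4λ + 3 = 0.
Eigenvalues λ = 3, 1.
For λ=3: (A-λI) row 1 is [-2, 0], so an eigenvector is (0, 1).
For λ=1: (A-λI) row 2 is [4, 2], so an eigenvector is (-1, 2).
General solution: K_1e^(3t)(0,1) + K_2e^(t)(-1,2).
Applying x_1(0)=2, x_2(0)=3 gives K_1=7, K_2=-2.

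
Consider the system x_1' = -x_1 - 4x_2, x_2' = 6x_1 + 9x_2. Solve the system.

x_1(t) = -K_1e^(3t) - 2K_2e^(5t), x_2(t) = K_1e^(3t) + 3K_2e^(5t)

Coefficient matrix A = [[-1, -4], [6, 9]].
Characteristic polynomial det(A - λI) = λ^2 - 8λ + 15 = 0.
Eigenvalues λ = 3, 5.
For λ=3: (A-λI) row 1 is [-4, -4], so an eigenvector is (-1, 1).
For λ=5: (A-λI) row 1 is [-6, -4], so an eigenvector is (-2, 3).
General solution: K_1e^(3t)(-1,1) + K_2e^(5t)(-2,3).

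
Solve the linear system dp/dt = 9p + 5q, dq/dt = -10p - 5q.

p(t) = -2C_1e^(2t)sin(t) - C_1e^(2t)cos(t) - C_2e^(2t)sin(t) + 2C_2e^(2t)cos(t), q(t) = 3C_1e^(2t)sin(t) + C_1e^(2t)cos(t) + C_2e^(2t)sin(t) - 3C_2e^(2t)cos(t)

Coefficient matrix A = [[9, 5], [-10, -5]].
Characteristic polynomial det(A - λI) = λ^2 - 4λ + 5 = 0.
Eigenvalues λ = 2 ± i (complex conjugate pair).
For λ=2+i: an eigenvector is (-1,1) - i(-2,3) = (-1 + 2i, 1 - 3i).
A real fundamental pair from Re and Im of e^((2+i)t)v: X_1 = e^(2t)(cos(t)·(-1,1) + sin(t)·(-2,3)), X_2 = e^(2t)(sin(t)·(-1,1) - cos(t)·(-2,3)).
General solution: C_1X_1 + C_2X_2.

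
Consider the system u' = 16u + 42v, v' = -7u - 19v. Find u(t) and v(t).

Coefficient matrix A = [[16, 42], [-7, -19]].
Characteristic polynomial det(A - λI) = λ^2 + 3λ - 10 = 0.
Eigenvalues λ = -5, 2.
For λ=-5: (A-λI) row 1 is [21, 42], so an eigenvector is (-2, 1).
For λ=2: (A-λI) row 1 is [14, 42], so an eigenvector is (3, -1).
General solution: K_1e^(-5t)(-2,1) + K_2e^(2t)(3,-1).

u(t) = -2K_1e^(-5t) + 3K_2e^(2t), v(t) = K_1e^(-5t) - K_2e^(2t)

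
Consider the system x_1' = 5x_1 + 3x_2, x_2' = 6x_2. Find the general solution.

Coefficient matrix A = [[5, 3], [0, 6]].
Characteristic polynomial det(A - λI) = λ^2 - 11λ + 30 = 0.
Eigenvalues λ = 5, 6.
For λ=5: (A-λI) row 1 is [0, 3], so an eigenvector is (1, 0).
For λ=6: (A-λI) row 1 is [-1, 3], so an eigenvector is (-3, -1).
General solution: C_1e^(5t)(1,0) + C_2e^(6t)(-3,-1).

x_1(t) = C_1e^(5t) - 3C_2e^(6t), x_2(t) = -C_2e^(6t)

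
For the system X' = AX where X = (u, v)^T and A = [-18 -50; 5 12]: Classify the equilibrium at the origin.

stable spiral

A = [[-18,-50],[5,12]]; det(A-λI) = λ^2 + 6λ + 34.
λ = -3 ± 5i: negative real part.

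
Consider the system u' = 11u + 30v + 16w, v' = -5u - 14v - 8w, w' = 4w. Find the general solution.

Coefficient matrix A = [[11, 30, 16], [-5, -14, -8], [0, 0, 4]].
det(A - λI) = 0 gives eigenvalues λ = 1, 4, -4.
For λ=1: eigenvector (3,-1,0).
For λ=4: eigenvector (2,-1,1).
For λ=-4: eigenvector (-2,1,0).
General solution: K_1e^(t)(3,-1,0) + K_2e^(4t)(2,-1,1) + K_3e^(-4t)(-2,1,0).

u(t) = 3K_1e^(t) + 2K_2e^(4t) - 2K_3e^(-4t), v(t) = -K_1e^(t) - K_2e^(4t) + K_3e^(-4t), w(t) = K_2e^(4t)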